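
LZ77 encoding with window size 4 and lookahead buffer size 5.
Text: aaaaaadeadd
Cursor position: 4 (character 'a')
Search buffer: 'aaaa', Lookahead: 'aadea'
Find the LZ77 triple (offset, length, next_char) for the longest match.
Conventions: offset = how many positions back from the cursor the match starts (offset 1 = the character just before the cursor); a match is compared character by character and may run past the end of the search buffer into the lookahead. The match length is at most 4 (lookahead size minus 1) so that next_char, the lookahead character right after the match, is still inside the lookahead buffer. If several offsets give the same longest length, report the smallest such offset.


Try each offset into the search buffer:
  offset=1 (pos 3, char 'a'): match length 2
  offset=2 (pos 2, char 'a'): match length 2
  offset=3 (pos 1, char 'a'): match length 2
  offset=4 (pos 0, char 'a'): match length 2
Longest match has length 2, found at offsets 1, 2, 3, 4; take the smallest, offset 1.
next_char = character at position 4 + 2 = 6 -> 'd'

Best match: offset=1, length=2 (matching 'aa' starting at position 3)
LZ77 triple: (1, 2, 'd')


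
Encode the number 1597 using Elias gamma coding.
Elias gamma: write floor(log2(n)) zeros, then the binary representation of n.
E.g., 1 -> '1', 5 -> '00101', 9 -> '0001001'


num_bits = floor(log2(1597)) + 1 = 11
leading_zeros = num_bits - 1 = 10
binary(1597) = 11000111101

Elias gamma(1597) = '0000000000' + '11000111101' = 000000000011000111101 (21 bits)


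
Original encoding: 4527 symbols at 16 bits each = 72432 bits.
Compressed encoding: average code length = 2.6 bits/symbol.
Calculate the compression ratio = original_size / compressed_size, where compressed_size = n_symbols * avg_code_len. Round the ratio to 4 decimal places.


original_size = n_symbols * orig_bits = 4527 * 16 = 72432 bits
compressed_size = n_symbols * avg_code_len = 4527 * 2.6 = 11770.2 bits
ratio = original_size / compressed_size = 72432 / 11770.2 = 6.1538

Compression ratio = 6.1538


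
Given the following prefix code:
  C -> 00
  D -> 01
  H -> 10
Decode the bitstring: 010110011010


Decoding step by step:
Bits 01 -> D
Bits 01 -> D
Bits 10 -> H
Bits 01 -> D
Bits 10 -> H
Bits 10 -> H


Decoded message: DDHDHH


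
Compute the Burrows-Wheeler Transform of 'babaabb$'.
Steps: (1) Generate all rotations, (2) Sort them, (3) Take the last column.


Rotations (sorted):
  0: $babaabb -> last char: b
  1: aabb$bab -> last char: b
  2: abaabb$b -> last char: b
  3: abb$baba -> last char: a
  4: b$babaab -> last char: b
  5: baabb$ba -> last char: a
  6: babaabb$ -> last char: $
  7: bb$babaa -> last char: a


BWT = bbbaba$a


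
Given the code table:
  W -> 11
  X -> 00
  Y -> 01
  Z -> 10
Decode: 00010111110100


Decoding:
00 -> X
01 -> Y
01 -> Y
11 -> W
11 -> W
01 -> Y
00 -> X


Result: XYYWWYX


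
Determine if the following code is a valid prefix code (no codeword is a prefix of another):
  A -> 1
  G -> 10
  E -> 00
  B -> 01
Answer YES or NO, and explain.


Checking each pair (does one codeword prefix another?):
  A='1' vs G='10': prefix -- VIOLATION

NO -- this is NOT a valid prefix code. A (1) is a prefix of G (10).


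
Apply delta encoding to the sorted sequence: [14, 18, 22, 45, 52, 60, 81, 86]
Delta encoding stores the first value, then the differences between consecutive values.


First value: 14
Deltas:
  18 - 14 = 4
  22 - 18 = 4
  45 - 22 = 23
  52 - 45 = 7
  60 - 52 = 8
  81 - 60 = 21
  86 - 81 = 5


Delta encoded: [14, 4, 4, 23, 7, 8, 21, 5]


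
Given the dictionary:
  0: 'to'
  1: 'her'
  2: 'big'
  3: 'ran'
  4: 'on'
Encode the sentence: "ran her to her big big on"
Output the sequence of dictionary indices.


Look up each word in the dictionary:
  'ran' -> 3
  'her' -> 1
  'to' -> 0
  'her' -> 1
  'big' -> 2
  'big' -> 2
  'on' -> 4

Encoded: [3, 1, 0, 1, 2, 2, 4]


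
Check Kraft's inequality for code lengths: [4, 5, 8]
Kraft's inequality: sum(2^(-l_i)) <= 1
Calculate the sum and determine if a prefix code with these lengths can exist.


Sum = 2^(-4) + 2^(-5) + 2^(-8)
    = 0.0625 + 0.03125 + 0.00390625
    = 25/256 = 0.09765625
Since 0.09765625 <= 1, Kraft's inequality IS satisfied.
A prefix code with these lengths CAN exist.

Kraft sum = 0.09765625. Satisfied.


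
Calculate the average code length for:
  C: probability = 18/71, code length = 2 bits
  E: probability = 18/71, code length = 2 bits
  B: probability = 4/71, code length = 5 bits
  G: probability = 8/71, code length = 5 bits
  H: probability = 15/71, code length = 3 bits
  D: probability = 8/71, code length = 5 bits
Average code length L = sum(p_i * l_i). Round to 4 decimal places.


Weighted contributions p_i * l_i:
  C: (18/71) * 2 = 36/71
  E: (18/71) * 2 = 36/71
  B: (4/71) * 5 = 20/71
  G: (8/71) * 5 = 40/71
  H: (15/71) * 3 = 45/71
  D: (8/71) * 5 = 40/71
Sum = (36 + 36 + 20 + 40 + 45 + 40)/71 = 217/71

L = 217/71 = 3.0563 bits/symbol


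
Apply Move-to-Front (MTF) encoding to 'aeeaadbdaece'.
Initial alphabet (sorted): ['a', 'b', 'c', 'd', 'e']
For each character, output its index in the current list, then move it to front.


MTF encoding:
'a': index 0 in ['a', 'b', 'c', 'd', 'e'] -> ['a', 'b', 'c', 'd', 'e']
'e': index 4 in ['a', 'b', 'c', 'd', 'e'] -> ['e', 'a', 'b', 'c', 'd']
'e': index 0 in ['e', 'a', 'b', 'c', 'd'] -> ['e', 'a', 'b', 'c', 'd']
'a': index 1 in ['e', 'a', 'b', 'c', 'd'] -> ['a', 'e', 'b', 'c', 'd']
'a': index 0 in ['a', 'e', 'b', 'c', 'd'] -> ['a', 'e', 'b', 'c', 'd']
'd': index 4 in ['a', 'e', 'b', 'c', 'd'] -> ['d', 'a', 'e', 'b', 'c']
'b': index 3 in ['d', 'a', 'e', 'b', 'c'] -> ['b', 'd', 'a', 'e', 'c']
'd': index 1 in ['b', 'd', 'a', 'e', 'c'] -> ['d', 'b', 'a', 'e', 'c']
'a': index 2 in ['d', 'b', 'a', 'e', 'c'] -> ['a', 'd', 'b', 'e', 'c']
'e': index 3 in ['a', 'd', 'b', 'e', 'c'] -> ['e', 'a', 'd', 'b', 'c']
'c': index 4 in ['e', 'a', 'd', 'b', 'c'] -> ['c', 'e', 'a', 'd', 'b']
'e': index 1 in ['c', 'e', 'a', 'd', 'b'] -> ['e', 'c', 'a', 'd', 'b']


Output: [0, 4, 0, 1, 0, 4, 3, 1, 2, 3, 4, 1]


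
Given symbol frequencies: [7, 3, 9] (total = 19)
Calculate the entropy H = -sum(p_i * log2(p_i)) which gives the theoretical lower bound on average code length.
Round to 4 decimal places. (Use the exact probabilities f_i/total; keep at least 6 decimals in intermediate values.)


Per-symbol terms -p_i * log2(p_i) with p_i = f_i/19:
  p = 7/19 = 0.368421: log2(p) = -1.440573, -p*log2(p) = 0.530737
  p = 3/19 = 0.157895: log2(p) = -2.662965, -p*log2(p) = 0.420468
  p = 9/19 = 0.473684: log2(p) = -1.078003, -p*log2(p) = 0.510633
H = 0.530737 + 0.420468 + 0.510633 = 1.461838

H = 1.4618 bits/symbol


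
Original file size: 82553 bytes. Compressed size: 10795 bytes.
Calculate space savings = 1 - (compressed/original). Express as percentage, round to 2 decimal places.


ratio = compressed/original = 10795/82553 = 0.130764
savings = 1 - ratio = 1 - 0.130764 = 0.869236
as a percentage: 0.869236 * 100 = 86.92%

Space savings = 1 - 10795/82553 = 86.92%


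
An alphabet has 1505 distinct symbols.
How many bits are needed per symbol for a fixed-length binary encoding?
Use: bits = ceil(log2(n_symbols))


log2(1505) = 10.5555
Bracket: 2^10 = 1024 < 1505 <= 2^11 = 2048
So ceil(log2(1505)) = 11

bits = ceil(log2(1505)) = ceil(10.5555) = 11 bits


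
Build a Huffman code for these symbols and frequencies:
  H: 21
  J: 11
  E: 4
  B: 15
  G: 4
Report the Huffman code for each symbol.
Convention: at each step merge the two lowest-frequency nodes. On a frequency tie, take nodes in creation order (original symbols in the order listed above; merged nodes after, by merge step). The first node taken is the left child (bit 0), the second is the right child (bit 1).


Huffman tree construction:
Step 1: Merge E(4) + G(4) = 8
Step 2: Merge (E+G)(8) + J(11) = 19
Step 3: Merge B(15) + ((E+G)+J)(19) = 34
Step 4: Merge H(21) + (B+((E+G)+J))(34) = 55
Read each symbol's code off the tree from the root (left child = 0, right child = 1).

Codes:
  H: 0 (length 1)
  J: 111 (length 3)
  E: 1100 (length 4)
  B: 10 (length 2)
  G: 1101 (length 4)
Average code length: 116/55 = 2.1091 bits/symbol


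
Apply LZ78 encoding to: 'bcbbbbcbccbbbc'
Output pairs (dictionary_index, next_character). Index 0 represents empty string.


LZ78 encoding steps:
Dictionary: {0: ''}
Step 1: w='' (idx 0), next='b' -> output (0, 'b'), add 'b' as idx 1
Step 2: w='' (idx 0), next='c' -> output (0, 'c'), add 'c' as idx 2
Step 3: w='b' (idx 1), next='b' -> output (1, 'b'), add 'bb' as idx 3
Step 4: w='bb' (idx 3), next='c' -> output (3, 'c'), add 'bbc' as idx 4
Step 5: w='b' (idx 1), next='c' -> output (1, 'c'), add 'bc' as idx 5
Step 6: w='c' (idx 2), next='b' -> output (2, 'b'), add 'cb' as idx 6
Step 7: w='bbc' (idx 4), end of input -> output (4, '')


Encoded: [(0, 'b'), (0, 'c'), (1, 'b'), (3, 'c'), (1, 'c'), (2, 'b'), (4, '')]


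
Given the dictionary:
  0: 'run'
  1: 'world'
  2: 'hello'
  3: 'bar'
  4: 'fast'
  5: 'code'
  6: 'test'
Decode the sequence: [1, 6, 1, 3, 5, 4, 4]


Look up each index in the dictionary:
  1 -> 'world'
  6 -> 'test'
  1 -> 'world'
  3 -> 'bar'
  5 -> 'code'
  4 -> 'fast'
  4 -> 'fast'

Decoded: "world test world bar code fast fast"


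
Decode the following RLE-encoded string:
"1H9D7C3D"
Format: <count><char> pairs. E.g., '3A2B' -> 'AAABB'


Expanding each <count><char> pair:
  1H -> 'H'
  9D -> 'DDDDDDDDD'
  7C -> 'CCCCCCC'
  3D -> 'DDD'

Decoded = HDDDDDDDDDCCCCCCCDDD


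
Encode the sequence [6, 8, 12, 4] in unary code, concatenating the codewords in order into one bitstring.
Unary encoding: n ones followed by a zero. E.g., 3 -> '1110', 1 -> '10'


Encode each number as n ones followed by a terminating 0:
  6 -> 1111110 (7 bits)
  8 -> 111111110 (9 bits)
  12 -> 1111111111110 (13 bits)
  4 -> 11110 (5 bits)
Total length = 7 + 9 + 13 + 5 = 34 bits.

Unary([6, 8, 12, 4]) = 1111110111111110111111111111011110 (34 bits)


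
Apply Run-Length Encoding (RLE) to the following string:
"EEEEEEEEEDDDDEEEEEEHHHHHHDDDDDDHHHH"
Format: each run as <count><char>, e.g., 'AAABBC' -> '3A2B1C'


Scanning runs left to right:
  i=0: run of 'E' x 9 -> '9E'
  i=9: run of 'D' x 4 -> '4D'
  i=13: run of 'E' x 6 -> '6E'
  i=19: run of 'H' x 6 -> '6H'
  i=25: run of 'D' x 6 -> '6D'
  i=31: run of 'H' x 4 -> '4H'

RLE = 9E4D6E6H6D4H


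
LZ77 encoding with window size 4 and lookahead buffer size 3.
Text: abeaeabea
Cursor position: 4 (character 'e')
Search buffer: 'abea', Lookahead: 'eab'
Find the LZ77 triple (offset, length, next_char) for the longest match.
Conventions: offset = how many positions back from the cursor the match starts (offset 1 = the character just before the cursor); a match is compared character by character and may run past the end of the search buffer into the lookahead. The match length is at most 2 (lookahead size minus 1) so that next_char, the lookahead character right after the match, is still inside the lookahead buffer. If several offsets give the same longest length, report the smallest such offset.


Try each offset into the search buffer:
  offset=1 (pos 3, char 'a'): match length 0
  offset=2 (pos 2, char 'e'): match length 2
  offset=3 (pos 1, char 'b'): match length 0
  offset=4 (pos 0, char 'a'): match length 0
Longest match has length 2 at offset 2.
next_char = character at position 4 + 2 = 6 -> 'b'

Best match: offset=2, length=2 (matching 'ea' starting at position 2)
LZ77 triple: (2, 2, 'b')


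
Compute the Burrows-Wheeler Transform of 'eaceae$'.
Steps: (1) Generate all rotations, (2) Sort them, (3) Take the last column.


Rotations (sorted):
  0: $eaceae -> last char: e
  1: aceae$e -> last char: e
  2: ae$eace -> last char: e
  3: ceae$ea -> last char: a
  4: e$eacea -> last char: a
  5: eaceae$ -> last char: $
  6: eae$eac -> last char: c


BWT = eeeaa$c


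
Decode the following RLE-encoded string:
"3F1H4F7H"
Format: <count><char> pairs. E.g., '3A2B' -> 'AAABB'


Expanding each <count><char> pair:
  3F -> 'FFF'
  1H -> 'H'
  4F -> 'FFFF'
  7H -> 'HHHHHHH'

Decoded = FFFHFFFFHHHHHHH


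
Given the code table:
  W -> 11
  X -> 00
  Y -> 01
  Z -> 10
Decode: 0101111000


Decoding:
01 -> Y
01 -> Y
11 -> W
10 -> Z
00 -> X


Result: YYWZX


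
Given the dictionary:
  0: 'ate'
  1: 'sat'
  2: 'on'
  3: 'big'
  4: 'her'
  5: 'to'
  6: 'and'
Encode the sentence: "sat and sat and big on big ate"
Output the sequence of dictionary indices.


Look up each word in the dictionary:
  'sat' -> 1
  'and' -> 6
  'sat' -> 1
  'and' -> 6
  'big' -> 3
  'on' -> 2
  'big' -> 3
  'ate' -> 0

Encoded: [1, 6, 1, 6, 3, 2, 3, 0]


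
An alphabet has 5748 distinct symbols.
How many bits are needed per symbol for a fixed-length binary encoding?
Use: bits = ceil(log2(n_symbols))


log2(5748) = 12.4888
Bracket: 2^12 = 4096 < 5748 <= 2^13 = 8192
So ceil(log2(5748)) = 13

bits = ceil(log2(5748)) = ceil(12.4888) = 13 bits


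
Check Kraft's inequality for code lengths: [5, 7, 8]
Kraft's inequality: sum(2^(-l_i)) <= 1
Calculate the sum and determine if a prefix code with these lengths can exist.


Sum = 2^(-5) + 2^(-7) + 2^(-8)
    = 0.03125 + 0.0078125 + 0.00390625
    = 11/256 = 0.04296875
Since 0.04296875 <= 1, Kraft's inequality IS satisfied.
A prefix code with these lengths CAN exist.

Kraft sum = 0.04296875. Satisfied.


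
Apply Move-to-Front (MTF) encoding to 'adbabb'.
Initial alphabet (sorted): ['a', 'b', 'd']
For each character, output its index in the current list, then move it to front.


MTF encoding:
'a': index 0 in ['a', 'b', 'd'] -> ['a', 'b', 'd']
'd': index 2 in ['a', 'b', 'd'] -> ['d', 'a', 'b']
'b': index 2 in ['d', 'a', 'b'] -> ['b', 'd', 'a']
'a': index 2 in ['b', 'd', 'a'] -> ['a', 'b', 'd']
'b': index 1 in ['a', 'b', 'd'] -> ['b', 'a', 'd']
'b': index 0 in ['b', 'a', 'd'] -> ['b', 'a', 'd']


Output: [0, 2, 2, 2, 1, 0]


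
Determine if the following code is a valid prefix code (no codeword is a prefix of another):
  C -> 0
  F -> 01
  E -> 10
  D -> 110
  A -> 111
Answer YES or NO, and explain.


Checking each pair (does one codeword prefix another?):
  C='0' vs F='01': prefix -- VIOLATION

NO -- this is NOT a valid prefix code. C (0) is a prefix of F (01).


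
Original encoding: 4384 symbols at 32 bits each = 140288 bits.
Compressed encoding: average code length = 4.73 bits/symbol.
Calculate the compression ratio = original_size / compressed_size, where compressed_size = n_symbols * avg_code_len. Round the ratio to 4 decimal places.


original_size = n_symbols * orig_bits = 4384 * 32 = 140288 bits
compressed_size = n_symbols * avg_code_len = 4384 * 4.73 = 20736.32 bits
ratio = original_size / compressed_size = 140288 / 20736.32 = 6.7653

Compression ratio = 6.7653


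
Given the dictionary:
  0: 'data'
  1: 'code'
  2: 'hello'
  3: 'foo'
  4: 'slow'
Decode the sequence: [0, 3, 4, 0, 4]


Look up each index in the dictionary:
  0 -> 'data'
  3 -> 'foo'
  4 -> 'slow'
  0 -> 'data'
  4 -> 'slow'

Decoded: "data foo slow data slow"


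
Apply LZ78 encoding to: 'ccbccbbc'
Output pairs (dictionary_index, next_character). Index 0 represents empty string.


LZ78 encoding steps:
Dictionary: {0: ''}
Step 1: w='' (idx 0), next='c' -> output (0, 'c'), add 'c' as idx 1
Step 2: w='c' (idx 1), next='b' -> output (1, 'b'), add 'cb' as idx 2
Step 3: w='c' (idx 1), next='c' -> output (1, 'c'), add 'cc' as idx 3
Step 4: w='' (idx 0), next='b' -> output (0, 'b'), add 'b' as idx 4
Step 5: w='b' (idx 4), next='c' -> output (4, 'c'), add 'bc' as idx 5


Encoded: [(0, 'c'), (1, 'b'), (1, 'c'), (0, 'b'), (4, 'c')]


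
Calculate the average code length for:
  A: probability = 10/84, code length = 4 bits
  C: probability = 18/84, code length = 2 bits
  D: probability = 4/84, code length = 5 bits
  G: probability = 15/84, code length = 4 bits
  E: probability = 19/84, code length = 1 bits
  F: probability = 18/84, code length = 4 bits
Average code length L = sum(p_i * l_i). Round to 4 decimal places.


Weighted contributions p_i * l_i:
  A: (10/84) * 4 = 40/84
  C: (18/84) * 2 = 36/84
  D: (4/84) * 5 = 20/84
  G: (15/84) * 4 = 60/84
  E: (19/84) * 1 = 19/84
  F: (18/84) * 4 = 72/84
Sum = (40 + 36 + 20 + 60 + 19 + 72)/84 = 247/84

L = 247/84 = 2.9405 bits/symbol


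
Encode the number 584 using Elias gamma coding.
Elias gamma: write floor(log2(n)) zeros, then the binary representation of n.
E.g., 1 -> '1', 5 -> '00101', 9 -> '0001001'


num_bits = floor(log2(584)) + 1 = 10
leading_zeros = num_bits - 1 = 9
binary(584) = 1001001000

Elias gamma(584) = '000000000' + '1001001000' = 0000000001001001000 (19 bits)


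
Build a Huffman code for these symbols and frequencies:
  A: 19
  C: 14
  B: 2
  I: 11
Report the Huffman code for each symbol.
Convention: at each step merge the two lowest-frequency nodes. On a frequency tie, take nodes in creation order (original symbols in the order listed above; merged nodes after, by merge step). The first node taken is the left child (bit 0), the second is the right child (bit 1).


Huffman tree construction:
Step 1: Merge B(2) + I(11) = 13
Step 2: Merge (B+I)(13) + C(14) = 27
Step 3: Merge A(19) + ((B+I)+C)(27) = 46
Read each symbol's code off the tree from the root (left child = 0, right child = 1).

Codes:
  A: 0 (length 1)
  C: 11 (length 2)
  B: 100 (length 3)
  I: 101 (length 3)
Average code length: 86/46 = 1.8696 bits/symbol


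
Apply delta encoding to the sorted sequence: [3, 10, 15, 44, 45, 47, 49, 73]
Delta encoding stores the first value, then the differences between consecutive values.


First value: 3
Deltas:
  10 - 3 = 7
  15 - 10 = 5
  44 - 15 = 29
  45 - 44 = 1
  47 - 45 = 2
  49 - 47 = 2
  73 - 49 = 24


Delta encoded: [3, 7, 5, 29, 1, 2, 2, 24]


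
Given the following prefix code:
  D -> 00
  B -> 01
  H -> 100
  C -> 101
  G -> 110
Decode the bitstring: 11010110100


Decoding step by step:
Bits 110 -> G
Bits 101 -> C
Bits 101 -> C
Bits 00 -> D


Decoded message: GCCD


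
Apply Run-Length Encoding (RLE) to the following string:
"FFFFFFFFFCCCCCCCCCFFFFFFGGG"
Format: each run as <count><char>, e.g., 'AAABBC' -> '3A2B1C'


Scanning runs left to right:
  i=0: run of 'F' x 9 -> '9F'
  i=9: run of 'C' x 9 -> '9C'
  i=18: run of 'F' x 6 -> '6F'
  i=24: run of 'G' x 3 -> '3G'

RLE = 9F9C6F3G


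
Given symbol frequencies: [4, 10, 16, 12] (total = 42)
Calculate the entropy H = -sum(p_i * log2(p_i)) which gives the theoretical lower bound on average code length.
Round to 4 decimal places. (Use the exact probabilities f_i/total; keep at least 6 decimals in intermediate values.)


Per-symbol terms -p_i * log2(p_i) with p_i = f_i/42:
  p = 4/42 = 0.095238: log2(p) = -3.392317, -p*log2(p) = 0.323078
  p = 10/42 = 0.238095: log2(p) = -2.070389, -p*log2(p) = 0.492950
  p = 16/42 = 0.380952: log2(p) = -1.392317, -p*log2(p) = 0.530407
  p = 12/42 = 0.285714: log2(p) = -1.807355, -p*log2(p) = 0.516387
H = 0.323078 + 0.492950 + 0.530407 + 0.516387 = 1.862822

H = 1.8628 bits/symbol


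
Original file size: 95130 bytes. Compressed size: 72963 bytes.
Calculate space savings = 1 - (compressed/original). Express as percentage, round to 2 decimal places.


ratio = compressed/original = 72963/95130 = 0.766982
savings = 1 - ratio = 1 - 0.766982 = 0.233018
as a percentage: 0.233018 * 100 = 23.3%

Space savings = 1 - 72963/95130 = 23.3%


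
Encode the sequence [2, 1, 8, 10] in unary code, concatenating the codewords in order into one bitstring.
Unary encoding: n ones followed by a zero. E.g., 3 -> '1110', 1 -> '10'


Encode each number as n ones followed by a terminating 0:
  2 -> 110 (3 bits)
  1 -> 10 (2 bits)
  8 -> 111111110 (9 bits)
  10 -> 11111111110 (11 bits)
Total length = 3 + 2 + 9 + 11 = 25 bits.

Unary([2, 1, 8, 10]) = 1101011111111011111111110 (25 bits)


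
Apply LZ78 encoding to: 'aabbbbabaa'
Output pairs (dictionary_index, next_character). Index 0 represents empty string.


LZ78 encoding steps:
Dictionary: {0: ''}
Step 1: w='' (idx 0), next='a' -> output (0, 'a'), add 'a' as idx 1
Step 2: w='a' (idx 1), next='b' -> output (1, 'b'), add 'ab' as idx 2
Step 3: w='' (idx 0), next='b' -> output (0, 'b'), add 'b' as idx 3
Step 4: w='b' (idx 3), next='b' -> output (3, 'b'), add 'bb' as idx 4
Step 5: w='ab' (idx 2), next='a' -> output (2, 'a'), add 'aba' as idx 5
Step 6: w='a' (idx 1), end of input -> output (1, '')


Encoded: [(0, 'a'), (1, 'b'), (0, 'b'), (3, 'b'), (2, 'a'), (1, '')]


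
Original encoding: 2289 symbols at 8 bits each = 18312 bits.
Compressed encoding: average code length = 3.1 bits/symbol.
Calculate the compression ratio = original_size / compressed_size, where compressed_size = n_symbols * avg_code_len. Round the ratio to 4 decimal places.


original_size = n_symbols * orig_bits = 2289 * 8 = 18312 bits
compressed_size = n_symbols * avg_code_len = 2289 * 3.1 = 7095.9 bits
ratio = original_size / compressed_size = 18312 / 7095.9 = 2.5806

Compression ratio = 2.5806


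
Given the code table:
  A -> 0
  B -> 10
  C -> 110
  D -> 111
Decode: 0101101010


Decoding:
0 -> A
10 -> B
110 -> C
10 -> B
10 -> B


Result: ABCBB


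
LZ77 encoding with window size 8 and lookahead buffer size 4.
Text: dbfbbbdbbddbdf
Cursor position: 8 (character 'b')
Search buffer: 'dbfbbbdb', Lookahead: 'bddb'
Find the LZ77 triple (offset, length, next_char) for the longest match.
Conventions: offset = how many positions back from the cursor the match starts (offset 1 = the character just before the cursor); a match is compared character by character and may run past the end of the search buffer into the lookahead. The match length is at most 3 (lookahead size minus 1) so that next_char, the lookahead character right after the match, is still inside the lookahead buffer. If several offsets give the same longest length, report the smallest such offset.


Try each offset into the search buffer:
  offset=1 (pos 7, char 'b'): match length 1
  offset=2 (pos 6, char 'd'): match length 0
  offset=3 (pos 5, char 'b'): match length 2
  offset=4 (pos 4, char 'b'): match length 1
  offset=5 (pos 3, char 'b'): match length 1
  offset=6 (pos 2, char 'f'): match length 0
  offset=7 (pos 1, char 'b'): match length 1
  offset=8 (pos 0, char 'd'): match length 0
Longest match has length 2 at offset 3.
next_char = character at position 8 + 2 = 10 -> 'd'

Best match: offset=3, length=2 (matching 'bd' starting at position 5)
LZ77 triple: (3, 2, 'd')


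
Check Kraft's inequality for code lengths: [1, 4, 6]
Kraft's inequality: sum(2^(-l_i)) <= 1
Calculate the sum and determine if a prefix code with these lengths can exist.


Sum = 2^(-1) + 2^(-4) + 2^(-6)
    = 0.5 + 0.0625 + 0.015625
    = 37/64 = 0.578125
Since 0.578125 <= 1, Kraft's inequality IS satisfied.
A prefix code with these lengths CAN exist.

Kraft sum = 0.578125. Satisfied.


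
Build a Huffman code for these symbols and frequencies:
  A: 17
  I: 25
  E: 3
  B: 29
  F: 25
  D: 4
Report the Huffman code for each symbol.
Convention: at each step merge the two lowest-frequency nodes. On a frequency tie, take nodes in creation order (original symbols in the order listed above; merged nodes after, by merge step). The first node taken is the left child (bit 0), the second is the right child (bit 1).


Huffman tree construction:
Step 1: Merge E(3) + D(4) = 7
Step 2: Merge (E+D)(7) + A(17) = 24
Step 3: Merge ((E+D)+A)(24) + I(25) = 49
Step 4: Merge F(25) + B(29) = 54
Step 5: Merge (((E+D)+A)+I)(49) + (F+B)(54) = 103
Read each symbol's code off the tree from the root (left child = 0, right child = 1).

Codes:
  A: 001 (length 3)
  I: 01 (length 2)
  E: 0000 (length 4)
  B: 11 (length 2)
  F: 10 (length 2)
  D: 0001 (length 4)
Average code length: 237/103 = 2.3010 bits/symbol


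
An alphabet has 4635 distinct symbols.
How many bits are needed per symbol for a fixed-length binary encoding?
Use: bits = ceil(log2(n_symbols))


log2(4635) = 12.1784
Bracket: 2^12 = 4096 < 4635 <= 2^13 = 8192
So ceil(log2(4635)) = 13

bits = ceil(log2(4635)) = ceil(12.1784) = 13 bits


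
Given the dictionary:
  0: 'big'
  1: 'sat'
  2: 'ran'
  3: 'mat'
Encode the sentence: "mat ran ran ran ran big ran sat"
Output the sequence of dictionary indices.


Look up each word in the dictionary:
  'mat' -> 3
  'ran' -> 2
  'ran' -> 2
  'ran' -> 2
  'ran' -> 2
  'big' -> 0
  'ran' -> 2
  'sat' -> 1

Encoded: [3, 2, 2, 2, 2, 0, 2, 1]


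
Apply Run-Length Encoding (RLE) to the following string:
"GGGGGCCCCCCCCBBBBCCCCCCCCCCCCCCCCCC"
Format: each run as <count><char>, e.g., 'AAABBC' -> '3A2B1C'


Scanning runs left to right:
  i=0: run of 'G' x 5 -> '5G'
  i=5: run of 'C' x 8 -> '8C'
  i=13: run of 'B' x 4 -> '4B'
  i=17: run of 'C' x 18 -> '18C'

RLE = 5G8C4B18C


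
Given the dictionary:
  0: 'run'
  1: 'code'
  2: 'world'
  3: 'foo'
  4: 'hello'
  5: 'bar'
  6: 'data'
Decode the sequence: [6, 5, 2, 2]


Look up each index in the dictionary:
  6 -> 'data'
  5 -> 'bar'
  2 -> 'world'
  2 -> 'world'

Decoded: "data bar world world"


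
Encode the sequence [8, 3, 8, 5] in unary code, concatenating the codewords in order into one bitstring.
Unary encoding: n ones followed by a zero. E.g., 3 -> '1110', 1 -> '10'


Encode each number as n ones followed by a terminating 0:
  8 -> 111111110 (9 bits)
  3 -> 1110 (4 bits)
  8 -> 111111110 (9 bits)
  5 -> 111110 (6 bits)
Total length = 9 + 4 + 9 + 6 = 28 bits.

Unary([8, 3, 8, 5]) = 1111111101110111111110111110 (28 bits)


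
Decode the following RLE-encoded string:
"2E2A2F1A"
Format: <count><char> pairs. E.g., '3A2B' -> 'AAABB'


Expanding each <count><char> pair:
  2E -> 'EE'
  2A -> 'AA'
  2F -> 'FF'
  1A -> 'A'

Decoded = EEAAFFA


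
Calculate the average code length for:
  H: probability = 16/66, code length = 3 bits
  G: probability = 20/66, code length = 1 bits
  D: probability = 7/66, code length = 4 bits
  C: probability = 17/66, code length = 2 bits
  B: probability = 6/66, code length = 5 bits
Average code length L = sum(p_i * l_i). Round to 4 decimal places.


Weighted contributions p_i * l_i:
  H: (16/66) * 3 = 48/66
  G: (20/66) * 1 = 20/66
  D: (7/66) * 4 = 28/66
  C: (17/66) * 2 = 34/66
  B: (6/66) * 5 = 30/66
Sum = (48 + 20 + 28 + 34 + 30)/66 = 160/66

L = 160/66 = 2.4242 bits/symbol


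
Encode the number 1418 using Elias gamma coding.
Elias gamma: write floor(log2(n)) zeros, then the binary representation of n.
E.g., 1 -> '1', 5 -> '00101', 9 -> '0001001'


num_bits = floor(log2(1418)) + 1 = 11
leading_zeros = num_bits - 1 = 10
binary(1418) = 10110001010

Elias gamma(1418) = '0000000000' + '10110001010' = 000000000010110001010 (21 bits)


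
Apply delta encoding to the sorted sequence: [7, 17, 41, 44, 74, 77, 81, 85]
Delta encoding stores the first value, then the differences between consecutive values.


First value: 7
Deltas:
  17 - 7 = 10
  41 - 17 = 24
  44 - 41 = 3
  74 - 44 = 30
  77 - 74 = 3
  81 - 77 = 4
  85 - 81 = 4


Delta encoded: [7, 10, 24, 3, 30, 3, 4, 4]


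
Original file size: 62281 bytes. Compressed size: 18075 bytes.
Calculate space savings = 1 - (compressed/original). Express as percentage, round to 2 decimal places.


ratio = compressed/original = 18075/62281 = 0.290217
savings = 1 - ratio = 1 - 0.290217 = 0.709783
as a percentage: 0.709783 * 100 = 70.98%

Space savings = 1 - 18075/62281 = 70.98%


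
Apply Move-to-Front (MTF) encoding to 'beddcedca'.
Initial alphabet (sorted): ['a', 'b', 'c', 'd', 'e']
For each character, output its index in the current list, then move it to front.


MTF encoding:
'b': index 1 in ['a', 'b', 'c', 'd', 'e'] -> ['b', 'a', 'c', 'd', 'e']
'e': index 4 in ['b', 'a', 'c', 'd', 'e'] -> ['e', 'b', 'a', 'c', 'd']
'd': index 4 in ['e', 'b', 'a', 'c', 'd'] -> ['d', 'e', 'b', 'a', 'c']
'd': index 0 in ['d', 'e', 'b', 'a', 'c'] -> ['d', 'e', 'b', 'a', 'c']
'c': index 4 in ['d', 'e', 'b', 'a', 'c'] -> ['c', 'd', 'e', 'b', 'a']
'e': index 2 in ['c', 'd', 'e', 'b', 'a'] -> ['e', 'c', 'd', 'b', 'a']
'd': index 2 in ['e', 'c', 'd', 'b', 'a'] -> ['d', 'e', 'c', 'b', 'a']
'c': index 2 in ['d', 'e', 'c', 'b', 'a'] -> ['c', 'd', 'e', 'b', 'a']
'a': index 4 in ['c', 'd', 'e', 'b', 'a'] -> ['a', 'c', 'd', 'e', 'b']


Output: [1, 4, 4, 0, 4, 2, 2, 2, 4]


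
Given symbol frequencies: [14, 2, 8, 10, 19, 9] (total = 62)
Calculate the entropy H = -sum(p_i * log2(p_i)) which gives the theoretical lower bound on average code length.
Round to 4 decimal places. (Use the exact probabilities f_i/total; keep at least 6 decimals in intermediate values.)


Per-symbol terms -p_i * log2(p_i) with p_i = f_i/62:
  p = 14/62 = 0.225806: log2(p) = -2.146841, -p*log2(p) = 0.484771
  p = 2/62 = 0.032258: log2(p) = -4.954196, -p*log2(p) = 0.159813
  p = 8/62 = 0.129032: log2(p) = -2.954196, -p*log2(p) = 0.381187
  p = 10/62 = 0.161290: log2(p) = -2.632268, -p*log2(p) = 0.424559
  p = 19/62 = 0.306452: log2(p) = -1.706269, -p*log2(p) = 0.522889
  p = 9/62 = 0.145161: log2(p) = -2.784271, -p*log2(p) = 0.404168
H = 0.484771 + 0.159813 + 0.381187 + 0.424559 + 0.522889 + 0.404168 = 2.377387

H = 2.3774 bits/symbol


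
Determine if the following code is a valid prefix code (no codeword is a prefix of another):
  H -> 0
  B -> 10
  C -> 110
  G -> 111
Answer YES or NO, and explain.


Checking each pair (does one codeword prefix another?):
  H='0' vs B='10': no prefix
  H='0' vs C='110': no prefix
  H='0' vs G='111': no prefix
  B='10' vs H='0': no prefix
  B='10' vs C='110': no prefix
  B='10' vs G='111': no prefix
  C='110' vs H='0': no prefix
  C='110' vs B='10': no prefix
  C='110' vs G='111': no prefix
  G='111' vs H='0': no prefix
  G='111' vs B='10': no prefix
  G='111' vs C='110': no prefix
No violation found over all pairs.

YES -- this is a valid prefix code. No codeword is a prefix of any other codeword.


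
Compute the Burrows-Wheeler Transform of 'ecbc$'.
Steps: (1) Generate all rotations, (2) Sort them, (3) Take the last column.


Rotations (sorted):
  0: $ecbc -> last char: c
  1: bc$ec -> last char: c
  2: c$ecb -> last char: b
  3: cbc$e -> last char: e
  4: ecbc$ -> last char: $


BWT = ccbe$


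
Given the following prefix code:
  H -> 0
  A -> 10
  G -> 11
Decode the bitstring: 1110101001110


Decoding step by step:
Bits 11 -> G
Bits 10 -> A
Bits 10 -> A
Bits 10 -> A
Bits 0 -> H
Bits 11 -> G
Bits 10 -> A


Decoded message: GAAAHGA


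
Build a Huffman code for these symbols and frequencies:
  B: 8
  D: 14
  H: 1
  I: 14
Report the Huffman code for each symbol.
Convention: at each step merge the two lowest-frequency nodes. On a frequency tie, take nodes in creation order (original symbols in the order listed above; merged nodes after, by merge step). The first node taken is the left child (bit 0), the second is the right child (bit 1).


Huffman tree construction:
Step 1: Merge H(1) + B(8) = 9
Step 2: Merge (H+B)(9) + D(14) = 23
Step 3: Merge I(14) + ((H+B)+D)(23) = 37
Read each symbol's code off the tree from the root (left child = 0, right child = 1).

Codes:
  B: 101 (length 3)
  D: 11 (length 2)
  H: 100 (length 3)
  I: 0 (length 1)
Average code length: 69/37 = 1.8649 bits/symbol


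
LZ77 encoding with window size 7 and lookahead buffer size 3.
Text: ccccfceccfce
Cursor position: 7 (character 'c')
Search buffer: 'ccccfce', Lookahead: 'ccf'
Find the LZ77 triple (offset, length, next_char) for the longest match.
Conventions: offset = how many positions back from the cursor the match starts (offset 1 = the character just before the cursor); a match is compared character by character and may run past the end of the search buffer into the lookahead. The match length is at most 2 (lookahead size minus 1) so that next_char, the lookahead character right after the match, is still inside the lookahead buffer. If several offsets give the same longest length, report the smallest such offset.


Try each offset into the search buffer:
  offset=1 (pos 6, char 'e'): match length 0
  offset=2 (pos 5, char 'c'): match length 1
  offset=3 (pos 4, char 'f'): match length 0
  offset=4 (pos 3, char 'c'): match length 1
  offset=5 (pos 2, char 'c'): match length 2
  offset=6 (pos 1, char 'c'): match length 2
  offset=7 (pos 0, char 'c'): match length 2
Longest match has length 2, found at offsets 5, 6, 7; take the smallest, offset 5.
next_char = character at position 7 + 2 = 9 -> 'f'

Best match: offset=5, length=2 (matching 'cc' starting at position 2)
LZ77 triple: (5, 2, 'f')


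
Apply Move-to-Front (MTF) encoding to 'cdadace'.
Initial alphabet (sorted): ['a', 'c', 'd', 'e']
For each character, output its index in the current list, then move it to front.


MTF encoding:
'c': index 1 in ['a', 'c', 'd', 'e'] -> ['c', 'a', 'd', 'e']
'd': index 2 in ['c', 'a', 'd', 'e'] -> ['d', 'c', 'a', 'e']
'a': index 2 in ['d', 'c', 'a', 'e'] -> ['a', 'd', 'c', 'e']
'd': index 1 in ['a', 'd', 'c', 'e'] -> ['d', 'a', 'c', 'e']
'a': index 1 in ['d', 'a', 'c', 'e'] -> ['a', 'd', 'c', 'e']
'c': index 2 in ['a', 'd', 'c', 'e'] -> ['c', 'a', 'd', 'e']
'e': index 3 in ['c', 'a', 'd', 'e'] -> ['e', 'c', 'a', 'd']


Output: [1, 2, 2, 1, 1, 2, 3]


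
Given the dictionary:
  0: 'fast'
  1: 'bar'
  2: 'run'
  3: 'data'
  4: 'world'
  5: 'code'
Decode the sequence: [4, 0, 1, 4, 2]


Look up each index in the dictionary:
  4 -> 'world'
  0 -> 'fast'
  1 -> 'bar'
  4 -> 'world'
  2 -> 'run'

Decoded: "world fast bar world run"


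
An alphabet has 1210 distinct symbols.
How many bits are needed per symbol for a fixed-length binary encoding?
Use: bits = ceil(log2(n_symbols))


log2(1210) = 10.2408
Bracket: 2^10 = 1024 < 1210 <= 2^11 = 2048
So ceil(log2(1210)) = 11

bits = ceil(log2(1210)) = ceil(10.2408) = 11 bits


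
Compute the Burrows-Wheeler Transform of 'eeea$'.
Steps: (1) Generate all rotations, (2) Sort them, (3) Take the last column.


Rotations (sorted):
  0: $eeea -> last char: a
  1: a$eee -> last char: e
  2: ea$ee -> last char: e
  3: eea$e -> last char: e
  4: eeea$ -> last char: $


BWT = aeee$


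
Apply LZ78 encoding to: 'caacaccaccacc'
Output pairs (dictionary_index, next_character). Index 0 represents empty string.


LZ78 encoding steps:
Dictionary: {0: ''}
Step 1: w='' (idx 0), next='c' -> output (0, 'c'), add 'c' as idx 1
Step 2: w='' (idx 0), next='a' -> output (0, 'a'), add 'a' as idx 2
Step 3: w='a' (idx 2), next='c' -> output (2, 'c'), add 'ac' as idx 3
Step 4: w='ac' (idx 3), next='c' -> output (3, 'c'), add 'acc' as idx 4
Step 5: w='acc' (idx 4), next='a' -> output (4, 'a'), add 'acca' as idx 5
Step 6: w='c' (idx 1), next='c' -> output (1, 'c'), add 'cc' as idx 6


Encoded: [(0, 'c'), (0, 'a'), (2, 'c'), (3, 'c'), (4, 'a'), (1, 'c')]


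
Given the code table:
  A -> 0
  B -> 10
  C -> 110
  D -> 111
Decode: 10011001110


Decoding:
10 -> B
0 -> A
110 -> C
0 -> A
111 -> D
0 -> A


Result: BACADA


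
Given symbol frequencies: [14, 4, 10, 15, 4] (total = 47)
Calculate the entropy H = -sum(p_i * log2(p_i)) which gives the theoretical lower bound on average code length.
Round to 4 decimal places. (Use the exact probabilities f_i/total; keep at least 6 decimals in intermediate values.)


Per-symbol terms -p_i * log2(p_i) with p_i = f_i/47:
  p = 14/47 = 0.297872: log2(p) = -1.747234, -p*log2(p) = 0.520453
  p = 4/47 = 0.085106: log2(p) = -3.554589, -p*log2(p) = 0.302518
  p = 10/47 = 0.212766: log2(p) = -2.232661, -p*log2(p) = 0.475034
  p = 15/47 = 0.319149: log2(p) = -1.647698, -p*log2(p) = 0.525861
  p = 4/47 = 0.085106: log2(p) = -3.554589, -p*log2(p) = 0.302518
H = 0.520453 + 0.302518 + 0.475034 + 0.525861 + 0.302518 = 2.126384

H = 2.1264 bits/symbol


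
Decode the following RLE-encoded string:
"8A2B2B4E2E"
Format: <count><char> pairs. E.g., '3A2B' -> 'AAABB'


Expanding each <count><char> pair:
  8A -> 'AAAAAAAA'
  2B -> 'BB'
  2B -> 'BB'
  4E -> 'EEEE'
  2E -> 'EE'

Decoded = AAAAAAAABBBBEEEEEE


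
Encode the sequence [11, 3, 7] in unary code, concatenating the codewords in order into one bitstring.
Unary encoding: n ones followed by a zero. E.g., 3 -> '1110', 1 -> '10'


Encode each number as n ones followed by a terminating 0:
  11 -> 111111111110 (12 bits)
  3 -> 1110 (4 bits)
  7 -> 11111110 (8 bits)
Total length = 12 + 4 + 8 = 24 bits.

Unary([11, 3, 7]) = 111111111110111011111110 (24 bits)


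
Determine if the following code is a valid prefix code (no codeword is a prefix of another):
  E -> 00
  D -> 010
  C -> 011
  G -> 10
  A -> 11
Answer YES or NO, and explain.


Checking each pair (does one codeword prefix another?):
  E='00' vs D='010': no prefix
  E='00' vs C='011': no prefix
  E='00' vs G='10': no prefix
  E='00' vs A='11': no prefix
  D='010' vs E='00': no prefix
  D='010' vs C='011': no prefix
  D='010' vs G='10': no prefix
  D='010' vs A='11': no prefix
  C='011' vs E='00': no prefix
  C='011' vs D='010': no prefix
  C='011' vs G='10': no prefix
  C='011' vs A='11': no prefix
  G='10' vs E='00': no prefix
  G='10' vs D='010': no prefix
  G='10' vs C='011': no prefix
  G='10' vs A='11': no prefix
  A='11' vs E='00': no prefix
  A='11' vs D='010': no prefix
  A='11' vs C='011': no prefix
  A='11' vs G='10': no prefix
No violation found over all pairs.

YES -- this is a valid prefix code. No codeword is a prefix of any other codeword.


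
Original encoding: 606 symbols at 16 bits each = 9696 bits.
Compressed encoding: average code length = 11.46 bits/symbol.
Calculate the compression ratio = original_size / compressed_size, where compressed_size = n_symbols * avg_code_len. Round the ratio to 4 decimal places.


original_size = n_symbols * orig_bits = 606 * 16 = 9696 bits
compressed_size = n_symbols * avg_code_len = 606 * 11.46 = 6944.76 bits
ratio = original_size / compressed_size = 9696 / 6944.76 = 1.3962

Compression ratio = 1.3962


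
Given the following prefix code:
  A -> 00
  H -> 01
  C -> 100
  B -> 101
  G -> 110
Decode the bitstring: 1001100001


Decoding step by step:
Bits 100 -> C
Bits 110 -> G
Bits 00 -> A
Bits 01 -> H


Decoded message: CGAH


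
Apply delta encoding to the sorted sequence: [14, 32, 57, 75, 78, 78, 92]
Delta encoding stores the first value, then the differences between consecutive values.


First value: 14
Deltas:
  32 - 14 = 18
  57 - 32 = 25
  75 - 57 = 18
  78 - 75 = 3
  78 - 78 = 0
  92 - 78 = 14


Delta encoded: [14, 18, 25, 18, 3, 0, 14]


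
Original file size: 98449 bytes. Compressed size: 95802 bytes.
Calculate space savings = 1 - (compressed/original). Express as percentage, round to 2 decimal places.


ratio = compressed/original = 95802/98449 = 0.973113
savings = 1 - ratio = 1 - 0.973113 = 0.026887
as a percentage: 0.026887 * 100 = 2.69%

Space savings = 1 - 95802/98449 = 2.69%


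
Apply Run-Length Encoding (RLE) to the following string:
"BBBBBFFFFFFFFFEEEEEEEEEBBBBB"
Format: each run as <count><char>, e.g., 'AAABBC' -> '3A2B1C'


Scanning runs left to right:
  i=0: run of 'B' x 5 -> '5B'
  i=5: run of 'F' x 9 -> '9F'
  i=14: run of 'E' x 9 -> '9E'
  i=23: run of 'B' x 5 -> '5B'

RLE = 5B9F9E5B


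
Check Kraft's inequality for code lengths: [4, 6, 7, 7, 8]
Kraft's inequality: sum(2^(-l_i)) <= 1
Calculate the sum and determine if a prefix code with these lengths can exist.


Sum = 2^(-4) + 2^(-6) + 2^(-7) + 2^(-7) + 2^(-8)
    = 0.0625 + 0.015625 + 0.0078125 + 0.0078125 + 0.00390625
    = 25/256 = 0.09765625
Since 0.09765625 <= 1, Kraft's inequality IS satisfied.
A prefix code with these lengths CAN exist.

Kraft sum = 0.09765625. Satisfied.


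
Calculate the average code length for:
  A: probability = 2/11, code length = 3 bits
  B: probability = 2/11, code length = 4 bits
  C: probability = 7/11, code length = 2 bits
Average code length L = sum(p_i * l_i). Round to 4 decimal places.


Weighted contributions p_i * l_i:
  A: (2/11) * 3 = 6/11
  B: (2/11) * 4 = 8/11
  C: (7/11) * 2 = 14/11
Sum = (6 + 8 + 14)/11 = 28/11

L = 28/11 = 2.5455 bits/symbol


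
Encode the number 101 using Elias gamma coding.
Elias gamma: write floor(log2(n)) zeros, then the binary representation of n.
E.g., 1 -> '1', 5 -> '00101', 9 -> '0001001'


num_bits = floor(log2(101)) + 1 = 7
leading_zeros = num_bits - 1 = 6
binary(101) = 1100101

Elias gamma(101) = '000000' + '1100101' = 0000001100101 (13 bits)
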